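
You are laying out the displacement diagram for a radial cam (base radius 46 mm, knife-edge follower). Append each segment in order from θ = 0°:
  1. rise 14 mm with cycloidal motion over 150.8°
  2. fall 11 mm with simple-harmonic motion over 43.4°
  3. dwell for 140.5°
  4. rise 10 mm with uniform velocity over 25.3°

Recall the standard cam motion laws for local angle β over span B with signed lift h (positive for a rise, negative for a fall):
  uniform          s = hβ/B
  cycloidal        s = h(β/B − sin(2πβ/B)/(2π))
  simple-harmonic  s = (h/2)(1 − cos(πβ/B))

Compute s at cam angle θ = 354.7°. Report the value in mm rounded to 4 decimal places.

seg 1 [0°–150.8°] cycloidal, h=14: full span → s += 14 → s = 14.0000
seg 2 [150.8°–194.2°] simple-harmonic, h=-11: full span → s += -11 → s = 3.0000
seg 3 [194.2°–334.7°] dwell: s stays 3.0000
seg 4 [334.7°–360°] uniform, h=10: θ=354.7° here. β=20, B=25.3. 10·20/25.3 = 7.9051 → s = 10.9051

10.9051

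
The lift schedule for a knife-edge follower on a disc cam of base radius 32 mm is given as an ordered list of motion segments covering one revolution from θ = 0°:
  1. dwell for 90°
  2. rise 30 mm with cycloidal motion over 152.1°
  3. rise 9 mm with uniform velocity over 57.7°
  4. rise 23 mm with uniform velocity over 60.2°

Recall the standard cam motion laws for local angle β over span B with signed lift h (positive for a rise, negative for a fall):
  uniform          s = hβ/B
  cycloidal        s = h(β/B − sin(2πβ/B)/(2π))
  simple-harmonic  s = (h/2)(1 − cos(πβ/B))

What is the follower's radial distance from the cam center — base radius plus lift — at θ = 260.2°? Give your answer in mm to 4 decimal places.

seg 1 [0°–90°] dwell: s stays 0.0000
seg 2 [90°–242.1°] cycloidal, h=30: full span → s += 30 → s = 30.0000
seg 3 [242.1°–299.8°] uniform, h=9: θ=260.2° here. β=18.1, B=57.7. 9·18.1/57.7 = 2.8232 → s = 32.8232
radial distance = base radius + s = 32 + 32.8232 = 64.8232

64.8232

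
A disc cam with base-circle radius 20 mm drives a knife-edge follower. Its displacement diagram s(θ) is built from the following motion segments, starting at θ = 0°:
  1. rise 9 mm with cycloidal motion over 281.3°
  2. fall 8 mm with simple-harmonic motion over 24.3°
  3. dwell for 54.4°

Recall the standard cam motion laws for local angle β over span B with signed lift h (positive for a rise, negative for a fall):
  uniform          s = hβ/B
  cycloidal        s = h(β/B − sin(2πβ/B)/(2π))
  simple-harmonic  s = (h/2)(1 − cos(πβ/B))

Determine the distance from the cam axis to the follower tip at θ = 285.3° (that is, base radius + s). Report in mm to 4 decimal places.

seg 1 [0°–281.3°] cycloidal, h=9: full span → s += 9 → s = 9.0000
seg 2 [281.3°–305.6°] simple-harmonic, h=-8: θ=285.3° here. β=4, B=24.3. -8/2·(1 − cos(π·0.1646)) = -0.5230 → s = 8.4770
radial distance = base radius + s = 20 + 8.4770 = 28.4770

28.4770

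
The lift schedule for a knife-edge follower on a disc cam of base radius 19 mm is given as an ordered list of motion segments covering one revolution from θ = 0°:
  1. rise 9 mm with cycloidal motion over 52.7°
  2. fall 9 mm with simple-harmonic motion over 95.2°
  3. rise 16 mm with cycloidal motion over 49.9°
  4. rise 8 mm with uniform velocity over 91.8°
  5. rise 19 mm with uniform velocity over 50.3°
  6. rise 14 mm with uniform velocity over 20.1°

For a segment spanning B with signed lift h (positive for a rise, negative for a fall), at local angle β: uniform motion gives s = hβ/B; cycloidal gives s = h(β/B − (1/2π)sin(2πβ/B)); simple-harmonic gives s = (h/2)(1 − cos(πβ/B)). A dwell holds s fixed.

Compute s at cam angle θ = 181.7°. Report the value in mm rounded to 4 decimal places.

seg 1 [0°–52.7°] cycloidal, h=9: full span → s += 9 → s = 9.0000
seg 2 [52.7°–147.9°] simple-harmonic, h=-9: full span → s += -9 → s = 0.0000
seg 3 [147.9°–197.8°] cycloidal, h=16: θ=181.7° here. β=33.8, B=49.9. 16·(0.6774 − sin(2π·0.6774)/(2π)) = 13.1235 → s = 13.1235

13.1235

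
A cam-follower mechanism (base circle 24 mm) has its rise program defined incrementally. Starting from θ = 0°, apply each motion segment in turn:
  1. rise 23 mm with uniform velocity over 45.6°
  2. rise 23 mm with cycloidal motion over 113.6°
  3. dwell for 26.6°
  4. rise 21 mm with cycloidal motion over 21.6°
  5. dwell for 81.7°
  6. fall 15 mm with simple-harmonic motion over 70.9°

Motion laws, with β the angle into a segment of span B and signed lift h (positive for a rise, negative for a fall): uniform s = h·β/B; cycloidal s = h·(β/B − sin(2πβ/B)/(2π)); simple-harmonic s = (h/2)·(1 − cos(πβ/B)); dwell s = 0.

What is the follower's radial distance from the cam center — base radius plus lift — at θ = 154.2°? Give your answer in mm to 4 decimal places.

seg 1 [0°–45.6°] uniform, h=23: full span → s += 23 → s = 23.0000
seg 2 [45.6°–159.2°] cycloidal, h=23: θ=154.2° here. β=108.6, B=113.6. 23·(0.9560 − sin(2π·0.9560)/(2π)) = 22.9871 → s = 45.9871
radial distance = base radius + s = 24 + 45.9871 = 69.9871

69.9871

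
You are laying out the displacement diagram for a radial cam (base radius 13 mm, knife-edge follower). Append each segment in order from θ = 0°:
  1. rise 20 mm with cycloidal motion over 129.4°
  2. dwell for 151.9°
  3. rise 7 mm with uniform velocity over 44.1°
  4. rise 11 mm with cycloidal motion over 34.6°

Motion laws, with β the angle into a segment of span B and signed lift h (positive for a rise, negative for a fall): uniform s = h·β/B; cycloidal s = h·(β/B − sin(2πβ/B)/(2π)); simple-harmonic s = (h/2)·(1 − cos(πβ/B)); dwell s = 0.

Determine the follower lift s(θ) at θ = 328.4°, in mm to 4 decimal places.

seg 1 [0°–129.4°] cycloidal, h=20: full span → s += 20 → s = 20.0000
seg 2 [129.4°–281.3°] dwell: s stays 20.0000
seg 3 [281.3°–325.4°] uniform, h=7: full span → s += 7 → s = 27.0000
seg 4 [325.4°–360°] cycloidal, h=11: θ=328.4° here. β=3, B=34.6. 11·(0.0867 − sin(2π·0.0867)/(2π)) = 0.0465 → s = 27.0465

27.0465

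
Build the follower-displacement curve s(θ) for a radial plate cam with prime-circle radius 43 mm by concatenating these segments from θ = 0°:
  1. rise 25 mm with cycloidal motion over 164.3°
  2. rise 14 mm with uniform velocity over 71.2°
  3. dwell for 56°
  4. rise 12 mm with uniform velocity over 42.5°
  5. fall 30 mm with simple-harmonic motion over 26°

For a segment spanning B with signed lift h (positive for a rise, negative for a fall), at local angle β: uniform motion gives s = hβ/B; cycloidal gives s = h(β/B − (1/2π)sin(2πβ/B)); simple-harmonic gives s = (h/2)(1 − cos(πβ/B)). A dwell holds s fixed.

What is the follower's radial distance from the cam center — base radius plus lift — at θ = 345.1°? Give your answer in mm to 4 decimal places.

seg 1 [0°–164.3°] cycloidal, h=25: full span → s += 25 → s = 25.0000
seg 2 [164.3°–235.5°] uniform, h=14: full span → s += 14 → s = 39.0000
seg 3 [235.5°–291.5°] dwell: s stays 39.0000
seg 4 [291.5°–334°] uniform, h=12: full span → s += 12 → s = 51.0000
seg 5 [334°–360°] simple-harmonic, h=-30: θ=345.1° here. β=11.1, B=26. -30/2·(1 − cos(π·0.4269)) = -11.5865 → s = 39.4135
radial distance = base radius + s = 43 + 39.4135 = 82.4135

82.4135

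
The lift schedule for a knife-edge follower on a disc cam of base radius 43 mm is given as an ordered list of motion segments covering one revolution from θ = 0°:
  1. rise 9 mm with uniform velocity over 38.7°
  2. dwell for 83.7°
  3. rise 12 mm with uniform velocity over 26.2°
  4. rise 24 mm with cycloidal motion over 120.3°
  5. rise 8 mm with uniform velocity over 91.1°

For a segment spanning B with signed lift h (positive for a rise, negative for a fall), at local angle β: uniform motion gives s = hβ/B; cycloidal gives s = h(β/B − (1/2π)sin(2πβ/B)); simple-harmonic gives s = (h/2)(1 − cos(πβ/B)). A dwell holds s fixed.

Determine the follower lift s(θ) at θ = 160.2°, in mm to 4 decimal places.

seg 1 [0°–38.7°] uniform, h=9: full span → s += 9 → s = 9.0000
seg 2 [38.7°–122.4°] dwell: s stays 9.0000
seg 3 [122.4°–148.6°] uniform, h=12: full span → s += 12 → s = 21.0000
seg 4 [148.6°–268.9°] cycloidal, h=24: θ=160.2° here. β=11.6, B=120.3. 24·(0.0964 − sin(2π·0.0964)/(2π)) = 0.1390 → s = 21.1390

21.1390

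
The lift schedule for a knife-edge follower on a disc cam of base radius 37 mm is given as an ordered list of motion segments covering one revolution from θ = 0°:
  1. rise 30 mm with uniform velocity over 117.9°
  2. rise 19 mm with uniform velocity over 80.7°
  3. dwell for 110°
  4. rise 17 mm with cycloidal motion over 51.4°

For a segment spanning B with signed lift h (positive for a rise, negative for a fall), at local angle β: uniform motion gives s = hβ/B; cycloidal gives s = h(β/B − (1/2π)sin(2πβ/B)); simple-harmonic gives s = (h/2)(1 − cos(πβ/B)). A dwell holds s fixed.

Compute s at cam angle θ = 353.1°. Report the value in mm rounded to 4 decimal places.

seg 1 [0°–117.9°] uniform, h=30: full span → s += 30 → s = 30.0000
seg 2 [117.9°–198.6°] uniform, h=19: full span → s += 19 → s = 49.0000
seg 3 [198.6°–308.6°] dwell: s stays 49.0000
seg 4 [308.6°–360°] cycloidal, h=17: θ=353.1° here. β=44.5, B=51.4. 17·(0.8658 − sin(2π·0.8658)/(2π)) = 16.7389 → s = 65.7389

65.7389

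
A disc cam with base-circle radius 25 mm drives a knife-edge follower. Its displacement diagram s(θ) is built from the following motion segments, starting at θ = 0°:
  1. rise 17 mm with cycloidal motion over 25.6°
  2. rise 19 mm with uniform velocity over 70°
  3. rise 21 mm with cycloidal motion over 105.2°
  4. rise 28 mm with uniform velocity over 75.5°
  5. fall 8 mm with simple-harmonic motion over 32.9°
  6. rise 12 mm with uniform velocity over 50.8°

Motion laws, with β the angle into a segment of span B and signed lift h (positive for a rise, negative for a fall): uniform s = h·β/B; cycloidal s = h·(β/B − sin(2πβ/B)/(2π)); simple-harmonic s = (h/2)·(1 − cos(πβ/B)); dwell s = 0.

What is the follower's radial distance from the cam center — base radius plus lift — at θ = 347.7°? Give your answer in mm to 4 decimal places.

seg 1 [0°–25.6°] cycloidal, h=17: full span → s += 17 → s = 17.0000
seg 2 [25.6°–95.6°] uniform, h=19: full span → s += 19 → s = 36.0000
seg 3 [95.6°–200.8°] cycloidal, h=21: full span → s += 21 → s = 57.0000
seg 4 [200.8°–276.3°] uniform, h=28: full span → s += 28 → s = 85.0000
seg 5 [276.3°–309.2°] simple-harmonic, h=-8: full span → s += -8 → s = 77.0000
seg 6 [309.2°–360°] uniform, h=12: θ=347.7° here. β=38.5, B=50.8. 12·38.5/50.8 = 9.0945 → s = 86.0945
radial distance = base radius + s = 25 + 86.0945 = 111.0945

111.0945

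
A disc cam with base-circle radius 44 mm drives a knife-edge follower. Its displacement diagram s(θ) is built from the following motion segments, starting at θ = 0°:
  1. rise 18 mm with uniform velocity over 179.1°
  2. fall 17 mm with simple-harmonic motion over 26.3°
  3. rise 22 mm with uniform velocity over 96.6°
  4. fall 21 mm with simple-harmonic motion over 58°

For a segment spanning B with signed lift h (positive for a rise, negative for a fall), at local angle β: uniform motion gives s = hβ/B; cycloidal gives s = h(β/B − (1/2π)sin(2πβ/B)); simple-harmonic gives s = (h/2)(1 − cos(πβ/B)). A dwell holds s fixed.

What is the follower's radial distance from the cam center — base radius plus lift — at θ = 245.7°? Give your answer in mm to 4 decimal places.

seg 1 [0°–179.1°] uniform, h=18: full span → s += 18 → s = 18.0000
seg 2 [179.1°–205.4°] simple-harmonic, h=-17: full span → s += -17 → s = 1.0000
seg 3 [205.4°–302°] uniform, h=22: θ=245.7° here. β=40.3, B=96.6. 22·40.3/96.6 = 9.1781 → s = 10.1781
radial distance = base radius + s = 44 + 10.1781 = 54.1781

54.1781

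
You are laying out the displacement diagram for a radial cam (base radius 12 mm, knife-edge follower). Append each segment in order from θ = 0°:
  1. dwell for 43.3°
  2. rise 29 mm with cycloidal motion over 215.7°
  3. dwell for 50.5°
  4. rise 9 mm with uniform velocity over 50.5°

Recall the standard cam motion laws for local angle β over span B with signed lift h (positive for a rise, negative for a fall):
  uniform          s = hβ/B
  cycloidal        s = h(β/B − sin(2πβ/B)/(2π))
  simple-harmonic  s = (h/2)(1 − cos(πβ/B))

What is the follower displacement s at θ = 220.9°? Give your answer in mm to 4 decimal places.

seg 1 [0°–43.3°] dwell: s stays 0.0000
seg 2 [43.3°–259°] cycloidal, h=29: θ=220.9° here. β=177.6, B=215.7. 29·(0.8234 − sin(2π·0.8234)/(2π)) = 28.0113 → s = 28.0113

28.0113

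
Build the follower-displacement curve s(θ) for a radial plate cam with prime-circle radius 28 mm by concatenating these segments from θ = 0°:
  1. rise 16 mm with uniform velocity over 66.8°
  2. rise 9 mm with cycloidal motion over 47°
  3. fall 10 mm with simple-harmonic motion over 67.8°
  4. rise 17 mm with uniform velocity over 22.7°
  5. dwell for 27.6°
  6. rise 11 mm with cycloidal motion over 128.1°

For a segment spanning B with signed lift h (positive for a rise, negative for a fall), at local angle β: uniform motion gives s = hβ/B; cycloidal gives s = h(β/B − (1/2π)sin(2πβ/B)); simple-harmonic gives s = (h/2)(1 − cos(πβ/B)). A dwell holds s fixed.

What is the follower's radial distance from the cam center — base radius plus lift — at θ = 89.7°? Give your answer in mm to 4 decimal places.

seg 1 [0°–66.8°] uniform, h=16: full span → s += 16 → s = 16.0000
seg 2 [66.8°–113.8°] cycloidal, h=9: θ=89.7° here. β=22.9, B=47. 9·(0.4872 − sin(2π·0.4872)/(2π)) = 4.2703 → s = 20.2703
radial distance = base radius + s = 28 + 20.2703 = 48.2703

48.2703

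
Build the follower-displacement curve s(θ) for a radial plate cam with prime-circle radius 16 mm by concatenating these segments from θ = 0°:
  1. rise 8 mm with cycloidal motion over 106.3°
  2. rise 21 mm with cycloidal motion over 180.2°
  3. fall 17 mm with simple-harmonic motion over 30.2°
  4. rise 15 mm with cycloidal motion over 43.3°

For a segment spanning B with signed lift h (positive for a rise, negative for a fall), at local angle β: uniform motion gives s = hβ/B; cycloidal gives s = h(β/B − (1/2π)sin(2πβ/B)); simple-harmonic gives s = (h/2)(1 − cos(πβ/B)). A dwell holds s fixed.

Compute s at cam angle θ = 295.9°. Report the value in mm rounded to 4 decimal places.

seg 1 [0°–106.3°] cycloidal, h=8: full span → s += 8 → s = 8.0000
seg 2 [106.3°–286.5°] cycloidal, h=21: full span → s += 21 → s = 29.0000
seg 3 [286.5°–316.7°] simple-harmonic, h=-17: θ=295.9° here. β=9.4, B=30.2. -17/2·(1 − cos(π·0.3113)) = -3.7501 → s = 25.2499

25.2499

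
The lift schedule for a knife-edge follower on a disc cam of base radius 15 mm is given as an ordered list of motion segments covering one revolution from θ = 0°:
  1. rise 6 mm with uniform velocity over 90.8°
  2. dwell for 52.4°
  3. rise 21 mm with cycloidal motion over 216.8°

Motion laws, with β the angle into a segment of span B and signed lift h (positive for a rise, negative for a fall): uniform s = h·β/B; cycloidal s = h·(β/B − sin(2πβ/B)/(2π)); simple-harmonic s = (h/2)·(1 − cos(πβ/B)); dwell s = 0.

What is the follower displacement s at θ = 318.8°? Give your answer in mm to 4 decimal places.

seg 1 [0°–90.8°] uniform, h=6: full span → s += 6 → s = 6.0000
seg 2 [90.8°–143.2°] dwell: s stays 6.0000
seg 3 [143.2°–360°] cycloidal, h=21: θ=318.8° here. β=175.6, B=216.8. 21·(0.8100 − sin(2π·0.8100)/(2π)) = 20.1171 → s = 26.1171

26.1171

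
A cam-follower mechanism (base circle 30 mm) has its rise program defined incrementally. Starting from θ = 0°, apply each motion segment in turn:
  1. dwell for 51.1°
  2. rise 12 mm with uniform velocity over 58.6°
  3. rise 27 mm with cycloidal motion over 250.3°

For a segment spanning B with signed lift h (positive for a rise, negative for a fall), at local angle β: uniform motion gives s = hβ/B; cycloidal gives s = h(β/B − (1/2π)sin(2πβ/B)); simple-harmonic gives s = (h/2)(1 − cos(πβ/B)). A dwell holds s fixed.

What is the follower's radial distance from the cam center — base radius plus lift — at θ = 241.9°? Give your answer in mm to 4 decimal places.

seg 1 [0°–51.1°] dwell: s stays 0.0000
seg 2 [51.1°–109.7°] uniform, h=12: full span → s += 12 → s = 12.0000
seg 3 [109.7°–360°] cycloidal, h=27: θ=241.9° here. β=132.2, B=250.3. 27·(0.5282 − sin(2π·0.5282)/(2π)) = 15.0170 → s = 27.0170
radial distance = base radius + s = 30 + 27.0170 = 57.0170

57.0170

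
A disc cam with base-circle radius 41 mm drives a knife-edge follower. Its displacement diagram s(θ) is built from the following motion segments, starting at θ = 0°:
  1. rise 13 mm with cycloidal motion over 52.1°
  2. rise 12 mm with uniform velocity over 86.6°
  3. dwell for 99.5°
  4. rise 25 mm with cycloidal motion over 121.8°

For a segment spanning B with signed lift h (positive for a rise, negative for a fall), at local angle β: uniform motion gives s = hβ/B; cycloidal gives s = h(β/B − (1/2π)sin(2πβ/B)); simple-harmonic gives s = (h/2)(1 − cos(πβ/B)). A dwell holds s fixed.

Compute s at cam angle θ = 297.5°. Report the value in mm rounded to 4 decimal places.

seg 1 [0°–52.1°] cycloidal, h=13: full span → s += 13 → s = 13.0000
seg 2 [52.1°–138.7°] uniform, h=12: full span → s += 12 → s = 25.0000
seg 3 [138.7°–238.2°] dwell: s stays 25.0000
seg 4 [238.2°–360°] cycloidal, h=25: θ=297.5° here. β=59.3, B=121.8. 25·(0.4869 − sin(2π·0.4869)/(2π)) = 11.8436 → s = 36.8436

36.8436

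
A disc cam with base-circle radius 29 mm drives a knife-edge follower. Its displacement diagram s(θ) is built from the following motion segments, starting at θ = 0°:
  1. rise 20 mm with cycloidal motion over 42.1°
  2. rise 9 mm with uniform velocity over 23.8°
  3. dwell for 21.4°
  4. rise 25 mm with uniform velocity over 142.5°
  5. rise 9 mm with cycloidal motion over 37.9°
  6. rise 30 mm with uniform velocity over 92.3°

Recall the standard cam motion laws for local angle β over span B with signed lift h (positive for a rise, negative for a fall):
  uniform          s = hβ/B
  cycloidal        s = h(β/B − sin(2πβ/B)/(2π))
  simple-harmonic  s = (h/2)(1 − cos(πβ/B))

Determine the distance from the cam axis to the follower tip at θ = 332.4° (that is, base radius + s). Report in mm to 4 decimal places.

seg 1 [0°–42.1°] cycloidal, h=20: full span → s += 20 → s = 20.0000
seg 2 [42.1°–65.9°] uniform, h=9: full span → s += 9 → s = 29.0000
seg 3 [65.9°–87.3°] dwell: s stays 29.0000
seg 4 [87.3°–229.8°] uniform, h=25: full span → s += 25 → s = 54.0000
seg 5 [229.8°–267.7°] cycloidal, h=9: full span → s += 9 → s = 63.0000
seg 6 [267.7°–360°] uniform, h=30: θ=332.4° here. β=64.7, B=92.3. 30·64.7/92.3 = 21.0293 → s = 84.0293
radial distance = base radius + s = 29 + 84.0293 = 113.0293

113.0293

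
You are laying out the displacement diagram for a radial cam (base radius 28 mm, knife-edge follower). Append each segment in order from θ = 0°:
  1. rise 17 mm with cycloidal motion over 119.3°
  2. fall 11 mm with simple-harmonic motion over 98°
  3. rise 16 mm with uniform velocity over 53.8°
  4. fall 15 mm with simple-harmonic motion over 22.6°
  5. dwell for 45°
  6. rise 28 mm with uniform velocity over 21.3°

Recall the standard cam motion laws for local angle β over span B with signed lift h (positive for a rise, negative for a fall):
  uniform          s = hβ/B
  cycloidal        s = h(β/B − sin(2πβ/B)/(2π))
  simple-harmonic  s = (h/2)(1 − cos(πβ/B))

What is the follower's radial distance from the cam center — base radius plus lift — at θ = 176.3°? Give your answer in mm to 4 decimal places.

seg 1 [0°–119.3°] cycloidal, h=17: full span → s += 17 → s = 17.0000
seg 2 [119.3°–217.3°] simple-harmonic, h=-11: θ=176.3° here. β=57, B=98. -11/2·(1 − cos(π·0.5816)) = -6.8951 → s = 10.1049
radial distance = base radius + s = 28 + 10.1049 = 38.1049

38.1049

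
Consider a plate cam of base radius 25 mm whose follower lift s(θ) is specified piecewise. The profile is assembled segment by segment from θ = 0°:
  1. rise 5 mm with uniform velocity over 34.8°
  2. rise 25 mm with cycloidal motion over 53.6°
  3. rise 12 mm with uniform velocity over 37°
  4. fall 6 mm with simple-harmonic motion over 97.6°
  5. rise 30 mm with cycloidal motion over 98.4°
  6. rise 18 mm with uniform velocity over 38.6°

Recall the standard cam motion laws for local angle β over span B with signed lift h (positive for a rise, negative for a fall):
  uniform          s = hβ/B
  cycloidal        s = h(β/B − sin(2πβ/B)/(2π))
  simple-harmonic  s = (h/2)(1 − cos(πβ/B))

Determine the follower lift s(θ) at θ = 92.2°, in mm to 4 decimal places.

seg 1 [0°–34.8°] uniform, h=5: full span → s += 5 → s = 5.0000
seg 2 [34.8°–88.4°] cycloidal, h=25: full span → s += 25 → s = 30.0000
seg 3 [88.4°–125.4°] uniform, h=12: θ=92.2° here. β=3.8, B=37. 12·3.8/37 = 1.2324 → s = 31.2324

31.2324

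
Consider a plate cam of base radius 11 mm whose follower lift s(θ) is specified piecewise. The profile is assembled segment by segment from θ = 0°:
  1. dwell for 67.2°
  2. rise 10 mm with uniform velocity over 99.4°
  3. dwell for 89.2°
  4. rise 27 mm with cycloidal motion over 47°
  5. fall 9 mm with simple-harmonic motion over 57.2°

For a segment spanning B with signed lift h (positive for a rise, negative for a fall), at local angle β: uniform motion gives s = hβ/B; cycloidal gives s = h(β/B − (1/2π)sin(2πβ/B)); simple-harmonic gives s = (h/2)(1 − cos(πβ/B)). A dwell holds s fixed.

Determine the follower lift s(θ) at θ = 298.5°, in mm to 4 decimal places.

seg 1 [0°–67.2°] dwell: s stays 0.0000
seg 2 [67.2°–166.6°] uniform, h=10: full span → s += 10 → s = 10.0000
seg 3 [166.6°–255.8°] dwell: s stays 10.0000
seg 4 [255.8°–302.8°] cycloidal, h=27: θ=298.5° here. β=42.7, B=47. 27·(0.9085 − sin(2π·0.9085)/(2π)) = 26.8662 → s = 36.8662

36.8662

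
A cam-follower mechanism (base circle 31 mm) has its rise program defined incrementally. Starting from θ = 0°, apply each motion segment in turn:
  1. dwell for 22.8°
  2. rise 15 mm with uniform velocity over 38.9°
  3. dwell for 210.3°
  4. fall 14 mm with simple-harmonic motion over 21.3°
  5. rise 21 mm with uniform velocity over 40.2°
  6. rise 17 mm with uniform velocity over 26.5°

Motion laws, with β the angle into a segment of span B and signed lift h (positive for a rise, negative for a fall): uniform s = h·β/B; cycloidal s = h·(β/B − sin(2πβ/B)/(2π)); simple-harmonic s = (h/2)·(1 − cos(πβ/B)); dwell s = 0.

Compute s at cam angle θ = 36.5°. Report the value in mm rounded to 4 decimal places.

seg 1 [0°–22.8°] dwell: s stays 0.0000
seg 2 [22.8°–61.7°] uniform, h=15: θ=36.5° here. β=13.7, B=38.9. 15·13.7/38.9 = 5.2828 → s = 5.2828

5.2828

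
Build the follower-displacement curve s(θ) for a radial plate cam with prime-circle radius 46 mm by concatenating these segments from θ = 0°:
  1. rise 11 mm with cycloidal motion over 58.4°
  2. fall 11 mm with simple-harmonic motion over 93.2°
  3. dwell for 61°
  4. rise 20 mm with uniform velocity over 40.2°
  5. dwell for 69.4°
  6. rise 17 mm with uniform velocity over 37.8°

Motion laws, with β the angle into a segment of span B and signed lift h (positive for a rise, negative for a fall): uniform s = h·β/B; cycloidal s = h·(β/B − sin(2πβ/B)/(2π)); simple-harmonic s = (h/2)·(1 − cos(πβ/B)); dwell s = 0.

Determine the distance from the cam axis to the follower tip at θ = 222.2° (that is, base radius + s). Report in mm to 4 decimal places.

seg 1 [0°–58.4°] cycloidal, h=11: full span → s += 11 → s = 11.0000
seg 2 [58.4°–151.6°] simple-harmonic, h=-11: full span → s += -11 → s = 0.0000
seg 3 [151.6°–212.6°] dwell: s stays 0.0000
seg 4 [212.6°–252.8°] uniform, h=20: θ=222.2° here. β=9.6, B=40.2. 20·9.6/40.2 = 4.7761 → s = 4.7761
radial distance = base radius + s = 46 + 4.7761 = 50.7761

50.7761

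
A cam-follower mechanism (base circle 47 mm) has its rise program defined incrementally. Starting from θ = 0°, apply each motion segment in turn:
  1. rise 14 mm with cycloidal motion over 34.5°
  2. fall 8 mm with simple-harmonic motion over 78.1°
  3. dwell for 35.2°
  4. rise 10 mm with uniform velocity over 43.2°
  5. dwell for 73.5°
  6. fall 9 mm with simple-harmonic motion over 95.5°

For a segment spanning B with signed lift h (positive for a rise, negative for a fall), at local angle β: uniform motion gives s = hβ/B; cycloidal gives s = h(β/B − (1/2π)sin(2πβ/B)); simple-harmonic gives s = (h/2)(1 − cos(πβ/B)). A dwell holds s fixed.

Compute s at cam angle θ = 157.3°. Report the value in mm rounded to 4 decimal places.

seg 1 [0°–34.5°] cycloidal, h=14: full span → s += 14 → s = 14.0000
seg 2 [34.5°–112.6°] simple-harmonic, h=-8: full span → s += -8 → s = 6.0000
seg 3 [112.6°–147.8°] dwell: s stays 6.0000
seg 4 [147.8°–191°] uniform, h=10: θ=157.3° here. β=9.5, B=43.2. 10·9.5/43.2 = 2.1991 → s = 8.1991

8.1991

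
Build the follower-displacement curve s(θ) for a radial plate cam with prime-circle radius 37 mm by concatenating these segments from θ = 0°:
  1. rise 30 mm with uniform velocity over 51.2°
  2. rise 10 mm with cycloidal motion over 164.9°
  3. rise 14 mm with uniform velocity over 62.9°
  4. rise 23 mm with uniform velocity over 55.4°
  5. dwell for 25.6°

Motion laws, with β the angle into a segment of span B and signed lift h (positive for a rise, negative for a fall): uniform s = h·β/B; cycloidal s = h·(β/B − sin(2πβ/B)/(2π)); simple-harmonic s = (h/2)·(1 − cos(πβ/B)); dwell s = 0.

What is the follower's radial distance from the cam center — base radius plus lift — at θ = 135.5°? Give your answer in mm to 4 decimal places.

seg 1 [0°–51.2°] uniform, h=30: full span → s += 30 → s = 30.0000
seg 2 [51.2°–216.1°] cycloidal, h=10: θ=135.5° here. β=84.3, B=164.9. 10·(0.5112 − sin(2π·0.5112)/(2π)) = 5.2243 → s = 35.2243
radial distance = base radius + s = 37 + 35.2243 = 72.2243

72.2243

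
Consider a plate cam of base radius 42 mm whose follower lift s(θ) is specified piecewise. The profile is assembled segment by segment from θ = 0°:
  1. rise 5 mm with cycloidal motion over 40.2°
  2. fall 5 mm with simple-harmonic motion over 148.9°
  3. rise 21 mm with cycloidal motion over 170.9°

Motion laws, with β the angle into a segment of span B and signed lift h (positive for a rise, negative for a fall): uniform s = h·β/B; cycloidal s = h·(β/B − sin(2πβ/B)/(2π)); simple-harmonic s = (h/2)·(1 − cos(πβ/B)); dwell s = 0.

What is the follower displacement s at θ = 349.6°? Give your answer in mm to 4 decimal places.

seg 1 [0°–40.2°] cycloidal, h=5: full span → s += 5 → s = 5.0000
seg 2 [40.2°–189.1°] simple-harmonic, h=-5: full span → s += -5 → s = 0.0000
seg 3 [189.1°–360°] cycloidal, h=21: θ=349.6° here. β=160.5, B=170.9. 21·(0.9391 − sin(2π·0.9391)/(2π)) = 20.9691 → s = 20.9691

20.9691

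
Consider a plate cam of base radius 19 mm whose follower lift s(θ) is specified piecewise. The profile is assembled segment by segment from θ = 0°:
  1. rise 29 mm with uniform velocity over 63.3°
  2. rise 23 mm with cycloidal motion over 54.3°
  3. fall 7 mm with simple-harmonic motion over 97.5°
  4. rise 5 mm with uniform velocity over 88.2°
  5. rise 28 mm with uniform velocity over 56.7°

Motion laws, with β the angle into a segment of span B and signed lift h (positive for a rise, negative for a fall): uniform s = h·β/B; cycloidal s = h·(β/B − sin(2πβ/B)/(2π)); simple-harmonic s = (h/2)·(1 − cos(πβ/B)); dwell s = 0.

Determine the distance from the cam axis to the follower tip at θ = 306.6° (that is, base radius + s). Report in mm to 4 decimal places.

seg 1 [0°–63.3°] uniform, h=29: full span → s += 29 → s = 29.0000
seg 2 [63.3°–117.6°] cycloidal, h=23: full span → s += 23 → s = 52.0000
seg 3 [117.6°–215.1°] simple-harmonic, h=-7: full span → s += -7 → s = 45.0000
seg 4 [215.1°–303.3°] uniform, h=5: full span → s += 5 → s = 50.0000
seg 5 [303.3°–360°] uniform, h=28: θ=306.6° here. β=3.3, B=56.7. 28·3.3/56.7 = 1.6296 → s = 51.6296
radial distance = base radius + s = 19 + 51.6296 = 70.6296

70.6296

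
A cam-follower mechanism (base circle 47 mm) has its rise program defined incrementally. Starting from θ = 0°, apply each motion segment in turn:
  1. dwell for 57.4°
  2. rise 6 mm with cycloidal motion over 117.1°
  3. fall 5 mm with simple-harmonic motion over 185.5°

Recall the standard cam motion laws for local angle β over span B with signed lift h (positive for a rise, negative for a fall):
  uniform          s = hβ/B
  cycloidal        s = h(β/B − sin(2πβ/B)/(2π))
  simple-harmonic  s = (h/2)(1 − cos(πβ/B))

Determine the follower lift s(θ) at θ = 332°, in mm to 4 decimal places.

seg 1 [0°–57.4°] dwell: s stays 0.0000
seg 2 [57.4°–174.5°] cycloidal, h=6: full span → s += 6 → s = 6.0000
seg 3 [174.5°–360°] simple-harmonic, h=-5: θ=332° here. β=157.5, B=185.5. -5/2·(1 − cos(π·0.8491)) = -4.7241 → s = 1.2759

1.2759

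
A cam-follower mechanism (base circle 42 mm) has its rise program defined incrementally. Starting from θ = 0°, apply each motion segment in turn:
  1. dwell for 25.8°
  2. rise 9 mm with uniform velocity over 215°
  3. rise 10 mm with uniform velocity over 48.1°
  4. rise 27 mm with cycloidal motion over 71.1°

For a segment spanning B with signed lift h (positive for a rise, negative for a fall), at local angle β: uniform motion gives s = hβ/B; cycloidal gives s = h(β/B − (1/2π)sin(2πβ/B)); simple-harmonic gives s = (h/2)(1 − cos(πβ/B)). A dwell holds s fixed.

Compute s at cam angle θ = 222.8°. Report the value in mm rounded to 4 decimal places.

seg 1 [0°–25.8°] dwell: s stays 0.0000
seg 2 [25.8°–240.8°] uniform, h=9: θ=222.8° here. β=197, B=215. 9·197/215 = 8.2465 → s = 8.2465

8.2465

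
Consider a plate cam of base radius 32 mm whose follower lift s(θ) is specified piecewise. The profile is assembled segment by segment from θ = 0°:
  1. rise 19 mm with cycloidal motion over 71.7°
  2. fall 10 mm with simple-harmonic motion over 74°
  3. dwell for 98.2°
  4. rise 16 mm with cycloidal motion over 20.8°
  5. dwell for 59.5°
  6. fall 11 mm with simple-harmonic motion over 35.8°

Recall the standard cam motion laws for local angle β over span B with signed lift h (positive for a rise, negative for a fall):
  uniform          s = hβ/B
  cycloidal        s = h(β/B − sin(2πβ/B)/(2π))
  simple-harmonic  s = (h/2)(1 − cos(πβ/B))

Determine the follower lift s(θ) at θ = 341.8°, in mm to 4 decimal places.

seg 1 [0°–71.7°] cycloidal, h=19: full span → s += 19 → s = 19.0000
seg 2 [71.7°–145.7°] simple-harmonic, h=-10: full span → s += -10 → s = 9.0000
seg 3 [145.7°–243.9°] dwell: s stays 9.0000
seg 4 [243.9°–264.7°] cycloidal, h=16: full span → s += 16 → s = 25.0000
seg 5 [264.7°–324.2°] dwell: s stays 25.0000
seg 6 [324.2°–360°] simple-harmonic, h=-11: θ=341.8° here. β=17.6, B=35.8. -11/2·(1 − cos(π·0.4916)) = -5.3552 → s = 19.6448

19.6448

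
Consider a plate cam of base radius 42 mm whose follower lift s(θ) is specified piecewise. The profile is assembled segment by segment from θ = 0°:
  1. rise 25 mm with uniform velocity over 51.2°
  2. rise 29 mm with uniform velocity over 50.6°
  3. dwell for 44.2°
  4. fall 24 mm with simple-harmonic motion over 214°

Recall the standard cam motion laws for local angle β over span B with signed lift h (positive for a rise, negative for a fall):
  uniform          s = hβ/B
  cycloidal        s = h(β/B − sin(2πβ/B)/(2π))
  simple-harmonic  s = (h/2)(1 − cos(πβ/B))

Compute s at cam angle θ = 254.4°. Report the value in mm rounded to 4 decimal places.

seg 1 [0°–51.2°] uniform, h=25: full span → s += 25 → s = 25.0000
seg 2 [51.2°–101.8°] uniform, h=29: full span → s += 29 → s = 54.0000
seg 3 [101.8°–146°] dwell: s stays 54.0000
seg 4 [146°–360°] simple-harmonic, h=-24: θ=254.4° here. β=108.4, B=214. -24/2·(1 − cos(π·0.5065)) = -12.2466 → s = 41.7534

41.7534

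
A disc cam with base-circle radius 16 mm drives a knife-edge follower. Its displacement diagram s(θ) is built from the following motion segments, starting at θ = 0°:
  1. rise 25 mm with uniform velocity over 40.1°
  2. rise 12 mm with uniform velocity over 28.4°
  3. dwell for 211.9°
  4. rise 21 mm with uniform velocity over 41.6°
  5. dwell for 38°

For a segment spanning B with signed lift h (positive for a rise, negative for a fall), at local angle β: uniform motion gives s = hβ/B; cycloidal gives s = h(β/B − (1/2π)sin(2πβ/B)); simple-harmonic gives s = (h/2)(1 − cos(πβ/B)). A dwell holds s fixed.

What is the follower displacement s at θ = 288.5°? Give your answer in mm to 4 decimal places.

seg 1 [0°–40.1°] uniform, h=25: full span → s += 25 → s = 25.0000
seg 2 [40.1°–68.5°] uniform, h=12: full span → s += 12 → s = 37.0000
seg 3 [68.5°–280.4°] dwell: s stays 37.0000
seg 4 [280.4°–322°] uniform, h=21: θ=288.5° here. β=8.1, B=41.6. 21·8.1/41.6 = 4.0889 → s = 41.0889

41.0889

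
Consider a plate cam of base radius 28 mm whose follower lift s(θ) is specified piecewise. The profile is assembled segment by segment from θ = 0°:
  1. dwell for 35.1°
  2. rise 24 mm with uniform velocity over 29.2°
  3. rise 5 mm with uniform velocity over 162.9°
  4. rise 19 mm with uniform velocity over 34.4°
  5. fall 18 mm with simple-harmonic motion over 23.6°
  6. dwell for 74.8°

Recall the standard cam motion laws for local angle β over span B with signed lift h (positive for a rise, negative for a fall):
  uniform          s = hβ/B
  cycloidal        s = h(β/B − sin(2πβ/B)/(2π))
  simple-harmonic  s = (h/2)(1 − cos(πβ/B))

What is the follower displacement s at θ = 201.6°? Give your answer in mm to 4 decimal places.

seg 1 [0°–35.1°] dwell: s stays 0.0000
seg 2 [35.1°–64.3°] uniform, h=24: full span → s += 24 → s = 24.0000
seg 3 [64.3°–227.2°] uniform, h=5: θ=201.6° here. β=137.3, B=162.9. 5·137.3/162.9 = 4.2142 → s = 28.2142

28.2142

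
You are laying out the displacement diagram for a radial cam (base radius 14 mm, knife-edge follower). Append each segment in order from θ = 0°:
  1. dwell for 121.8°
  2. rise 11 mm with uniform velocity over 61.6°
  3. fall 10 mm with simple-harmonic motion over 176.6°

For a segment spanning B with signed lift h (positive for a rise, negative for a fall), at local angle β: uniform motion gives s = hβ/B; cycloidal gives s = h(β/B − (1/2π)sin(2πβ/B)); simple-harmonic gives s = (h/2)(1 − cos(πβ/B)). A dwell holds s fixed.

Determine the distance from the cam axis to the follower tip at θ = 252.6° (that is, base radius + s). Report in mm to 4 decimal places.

seg 1 [0°–121.8°] dwell: s stays 0.0000
seg 2 [121.8°–183.4°] uniform, h=11: full span → s += 11 → s = 11.0000
seg 3 [183.4°–360°] simple-harmonic, h=-10: θ=252.6° here. β=69.2, B=176.6. -10/2·(1 − cos(π·0.3918)) = -3.3336 → s = 7.6664
radial distance = base radius + s = 14 + 7.6664 = 21.6664

21.6664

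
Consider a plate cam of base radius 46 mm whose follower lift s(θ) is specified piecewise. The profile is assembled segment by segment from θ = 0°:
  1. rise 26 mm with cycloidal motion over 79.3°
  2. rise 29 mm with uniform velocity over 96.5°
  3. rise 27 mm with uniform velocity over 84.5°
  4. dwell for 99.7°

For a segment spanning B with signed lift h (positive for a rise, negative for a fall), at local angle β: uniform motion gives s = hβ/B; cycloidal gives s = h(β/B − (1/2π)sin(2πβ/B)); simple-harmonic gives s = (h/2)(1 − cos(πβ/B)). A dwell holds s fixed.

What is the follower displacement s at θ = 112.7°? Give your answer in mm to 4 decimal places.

seg 1 [0°–79.3°] cycloidal, h=26: full span → s += 26 → s = 26.0000
seg 2 [79.3°–175.8°] uniform, h=29: θ=112.7° here. β=33.4, B=96.5. 29·33.4/96.5 = 10.0373 → s = 36.0373

36.0373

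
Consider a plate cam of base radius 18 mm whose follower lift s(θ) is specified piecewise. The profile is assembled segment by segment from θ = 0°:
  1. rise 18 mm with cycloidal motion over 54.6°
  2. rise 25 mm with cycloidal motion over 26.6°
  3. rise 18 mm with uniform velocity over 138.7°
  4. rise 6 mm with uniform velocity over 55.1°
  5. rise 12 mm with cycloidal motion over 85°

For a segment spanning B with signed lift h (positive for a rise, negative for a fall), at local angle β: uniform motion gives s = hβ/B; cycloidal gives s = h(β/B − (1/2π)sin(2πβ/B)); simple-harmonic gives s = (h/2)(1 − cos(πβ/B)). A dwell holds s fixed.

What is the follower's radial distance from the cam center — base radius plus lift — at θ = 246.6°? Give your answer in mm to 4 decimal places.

seg 1 [0°–54.6°] cycloidal, h=18: full span → s += 18 → s = 18.0000
seg 2 [54.6°–81.2°] cycloidal, h=25: full span → s += 25 → s = 43.0000
seg 3 [81.2°–219.9°] uniform, h=18: full span → s += 18 → s = 61.0000
seg 4 [219.9°–275°] uniform, h=6: θ=246.6° here. β=26.7, B=55.1. 6·26.7/55.1 = 2.9074 → s = 63.9074
radial distance = base radius + s = 18 + 63.9074 = 81.9074

81.9074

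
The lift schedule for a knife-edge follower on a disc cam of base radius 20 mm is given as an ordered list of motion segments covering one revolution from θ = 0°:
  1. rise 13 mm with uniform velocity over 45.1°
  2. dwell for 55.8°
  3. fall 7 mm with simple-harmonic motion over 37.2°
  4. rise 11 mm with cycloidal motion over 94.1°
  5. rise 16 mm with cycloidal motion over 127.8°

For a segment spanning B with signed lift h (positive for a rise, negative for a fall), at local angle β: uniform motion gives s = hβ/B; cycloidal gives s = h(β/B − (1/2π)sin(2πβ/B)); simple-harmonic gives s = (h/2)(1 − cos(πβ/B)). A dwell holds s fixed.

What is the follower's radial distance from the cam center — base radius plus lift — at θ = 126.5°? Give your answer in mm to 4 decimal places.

seg 1 [0°–45.1°] uniform, h=13: full span → s += 13 → s = 13.0000
seg 2 [45.1°–100.9°] dwell: s stays 13.0000
seg 3 [100.9°–138.1°] simple-harmonic, h=-7: θ=126.5° here. β=25.6, B=37.2. -7/2·(1 − cos(π·0.6882)) = -5.4506 → s = 7.5494
radial distance = base radius + s = 20 + 7.5494 = 27.5494

27.5494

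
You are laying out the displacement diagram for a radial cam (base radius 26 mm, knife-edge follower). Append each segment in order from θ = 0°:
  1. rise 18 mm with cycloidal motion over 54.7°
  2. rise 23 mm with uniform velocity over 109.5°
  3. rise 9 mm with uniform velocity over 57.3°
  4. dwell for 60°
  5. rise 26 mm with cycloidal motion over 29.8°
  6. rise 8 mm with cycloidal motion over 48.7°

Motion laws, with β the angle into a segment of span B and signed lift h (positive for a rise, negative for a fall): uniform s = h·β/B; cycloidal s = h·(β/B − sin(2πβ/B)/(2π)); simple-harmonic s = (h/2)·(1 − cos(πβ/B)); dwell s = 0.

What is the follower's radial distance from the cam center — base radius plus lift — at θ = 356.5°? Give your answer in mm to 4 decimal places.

seg 1 [0°–54.7°] cycloidal, h=18: full span → s += 18 → s = 18.0000
seg 2 [54.7°–164.2°] uniform, h=23: full span → s += 23 → s = 41.0000
seg 3 [164.2°–221.5°] uniform, h=9: full span → s += 9 → s = 50.0000
seg 4 [221.5°–281.5°] dwell: s stays 50.0000
seg 5 [281.5°–311.3°] cycloidal, h=26: full span → s += 26 → s = 76.0000
seg 6 [311.3°–360°] cycloidal, h=8: θ=356.5° here. β=45.2, B=48.7. 8·(0.9281 − sin(2π·0.9281)/(2π)) = 7.9807 → s = 83.9807
radial distance = base radius + s = 26 + 83.9807 = 109.9807

109.9807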